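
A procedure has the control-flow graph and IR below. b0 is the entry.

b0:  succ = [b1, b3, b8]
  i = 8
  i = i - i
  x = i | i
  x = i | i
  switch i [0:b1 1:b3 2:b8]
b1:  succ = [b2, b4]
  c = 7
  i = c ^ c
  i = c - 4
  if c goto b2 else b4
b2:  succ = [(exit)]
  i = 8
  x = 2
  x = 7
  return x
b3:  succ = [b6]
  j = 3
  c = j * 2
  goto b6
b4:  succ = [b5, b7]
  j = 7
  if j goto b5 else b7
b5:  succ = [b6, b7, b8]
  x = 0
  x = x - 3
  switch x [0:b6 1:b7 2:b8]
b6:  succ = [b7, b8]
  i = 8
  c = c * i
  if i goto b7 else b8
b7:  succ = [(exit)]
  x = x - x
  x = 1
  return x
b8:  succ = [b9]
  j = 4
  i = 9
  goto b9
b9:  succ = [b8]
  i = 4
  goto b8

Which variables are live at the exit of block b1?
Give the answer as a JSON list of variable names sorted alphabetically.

Answer: ["c", "x"]

Derivation:
Per-block:
  b0: def={i,x} ue=∅
  b1: def={c,i} ue=∅
  b2: def={i,x} ue=∅
  b3: def={c,j} ue=∅
  b4: def={j} ue=∅
  b5: def={x} ue=∅
  b6: def={c,i} ue={c}
  b7: def={x} ue={x}
  b8: def={i,j} ue=∅
  b9: def={i} ue=∅

Live sets:
  live b0: ∅→{x}
  live b1: {x}→{c,x}
  live b2: ∅→∅
  live b3: {x}→{c,x}
  live b4: {c,x}→{c,x}
  live b5: {c}→{c,x}
  live b6: {c,x}→{x}
  live b7: {x}→∅
  live b8: ∅→∅
  live b9: ∅→∅

live-out(b1) = ["c", "x"]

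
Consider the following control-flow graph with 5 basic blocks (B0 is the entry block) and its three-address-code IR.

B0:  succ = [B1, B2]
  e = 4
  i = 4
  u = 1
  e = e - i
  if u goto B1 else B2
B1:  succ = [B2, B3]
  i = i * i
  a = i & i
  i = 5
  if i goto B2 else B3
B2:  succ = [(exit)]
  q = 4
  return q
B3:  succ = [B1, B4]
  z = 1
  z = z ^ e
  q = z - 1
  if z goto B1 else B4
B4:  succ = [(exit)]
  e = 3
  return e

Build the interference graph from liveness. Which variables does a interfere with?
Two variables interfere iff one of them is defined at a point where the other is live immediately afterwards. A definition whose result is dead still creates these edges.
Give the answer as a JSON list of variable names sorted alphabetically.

def/use:
  B0 def {e,i,u} use ∅
  B1 def {a,i} use {i}
  B2 def {q} use ∅
  B3 def {q,z} use {e}
  B4 def {e} use ∅

Liveness:
  B0: in=∅ out={e,i}
  B1: in={e,i} out={e,i}
  B2: in=∅ out=∅
  B3: in={e,i} out={e,i}
  B4: in=∅ out=∅

Conflict graph:
  a: {e}
  e: {a,i,q,u,z}
  i: {e,q,u,z}
  q: {e,i,z}
  u: {e,i}
  z: {e,i,q}

N(a) = ["e"]

Answer: ["e"]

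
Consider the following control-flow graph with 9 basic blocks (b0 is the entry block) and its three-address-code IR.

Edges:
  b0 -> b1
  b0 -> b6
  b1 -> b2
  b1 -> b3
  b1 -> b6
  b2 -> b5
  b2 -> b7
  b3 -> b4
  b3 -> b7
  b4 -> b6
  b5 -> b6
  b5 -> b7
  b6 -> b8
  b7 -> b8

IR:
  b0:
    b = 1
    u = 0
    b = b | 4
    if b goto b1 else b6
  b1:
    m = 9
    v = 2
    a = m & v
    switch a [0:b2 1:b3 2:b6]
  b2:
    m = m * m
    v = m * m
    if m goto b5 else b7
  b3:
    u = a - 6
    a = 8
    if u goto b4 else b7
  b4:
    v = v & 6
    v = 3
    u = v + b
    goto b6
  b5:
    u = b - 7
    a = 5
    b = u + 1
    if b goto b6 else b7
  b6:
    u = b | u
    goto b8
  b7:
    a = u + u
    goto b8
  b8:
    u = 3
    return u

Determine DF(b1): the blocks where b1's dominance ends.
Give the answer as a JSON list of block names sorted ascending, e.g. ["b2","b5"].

Answer: ["b6", "b8"]

Analysis:
idom tree: b1←b0 b2←b1 b3←b1 b4←b3 b5←b2 b6←b0 b7←b1 b8←b0
Dom at joins:
  b6: preds {b0,b1,b4,b5}: {b0} ∩ {b0,b1} ∩ {b0,b1,b3,b4} ∩ {b0,b1,b2,b5} = {b0}; idom=b0
  b7: preds {b2,b3,b5}: {b0,b1,b2} ∩ {b0,b1,b3} ∩ {b0,b1,b2,b5} = {b0,b1}; idom=b1
  b8: preds {b6,b7}: {b0,b6} ∩ {b0,b1,b7} = {b0}; idom=b0

DF walk-up:
  b6←b0: walk · to b0
  b6←b1: walk b1 to b0
  b6←b4: walk b4→b3→b1 to b0
  b6←b5: walk b5→b2→b1 to b0
  b7←b2: walk b2 to b1
  b7←b3: walk b3 to b1
  b7←b5: walk b5→b2 to b1
  b8←b6: walk b6 to b0
  b8←b7: walk b7→b1 to b0
  b0: DF=∅
  b1: DF={b6,b8}
  b2: DF={b6,b7}
  b3: DF={b6,b7}
  b4: DF={b6}
  b5: DF={b6,b7}
  b6: DF={b8}
  b7: DF={b8}
  b8: DF=∅

DF(b1) = ["b6", "b8"]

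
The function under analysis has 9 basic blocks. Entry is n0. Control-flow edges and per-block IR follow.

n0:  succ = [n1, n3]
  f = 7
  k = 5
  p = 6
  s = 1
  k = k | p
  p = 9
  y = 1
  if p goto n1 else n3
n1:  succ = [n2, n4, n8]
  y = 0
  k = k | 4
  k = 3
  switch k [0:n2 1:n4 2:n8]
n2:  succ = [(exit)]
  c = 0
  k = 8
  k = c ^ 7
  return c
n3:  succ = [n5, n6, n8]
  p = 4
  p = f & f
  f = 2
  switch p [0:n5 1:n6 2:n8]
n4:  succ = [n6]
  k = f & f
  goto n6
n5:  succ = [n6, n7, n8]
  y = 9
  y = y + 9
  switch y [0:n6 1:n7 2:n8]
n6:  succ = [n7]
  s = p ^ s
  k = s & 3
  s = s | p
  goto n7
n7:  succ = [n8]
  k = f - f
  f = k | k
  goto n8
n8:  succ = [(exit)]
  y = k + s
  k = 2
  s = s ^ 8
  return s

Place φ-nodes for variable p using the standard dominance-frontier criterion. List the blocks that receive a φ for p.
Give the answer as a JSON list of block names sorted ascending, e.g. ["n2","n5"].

idom tree: n1←n0 n2←n1 n3←n0 n4←n1 n5←n3 n6←n0 n7←n0 n8←n0
Dom at joins:
  n6: preds {n3,n4,n5}: {n0,n3} ∩ {n0,n1,n4} ∩ {n0,n3,n5} = {n0}; idom=n0
  n7: preds {n5,n6}: {n0,n3,n5} ∩ {n0,n6} = {n0}; idom=n0
  n8: preds {n1,n3,n5,n7}: {n0,n1} ∩ {n0,n3} ∩ {n0,n3,n5} ∩ {n0,n7} = {n0}; idom=n0

Frontier:
  n6←n3: walk n3 to n0
  n6←n4: walk n4→n1 to n0
  n6←n5: walk n5→n3 to n0
  n7←n5: walk n5→n3 to n0
  n7←n6: walk n6 to n0
  n8←n1: walk n1 to n0
  n8←n3: walk n3 to n0
  n8←n5: walk n5→n3 to n0
  n8←n7: walk n7 to n0
  DF(n0)=∅
  DF(n1)={n6,n8}
  DF(n2)=∅
  DF(n3)={n6,n7,n8}
  DF(n4)={n6}
  DF(n5)={n6,n7,n8}
  DF(n6)={n7}
  DF(n7)={n8}
  DF(n8)=∅

φ for p: defs {n0,n3}
  DF⁺ = {n6,n7,n8}

Answer: ["n6", "n7", "n8"]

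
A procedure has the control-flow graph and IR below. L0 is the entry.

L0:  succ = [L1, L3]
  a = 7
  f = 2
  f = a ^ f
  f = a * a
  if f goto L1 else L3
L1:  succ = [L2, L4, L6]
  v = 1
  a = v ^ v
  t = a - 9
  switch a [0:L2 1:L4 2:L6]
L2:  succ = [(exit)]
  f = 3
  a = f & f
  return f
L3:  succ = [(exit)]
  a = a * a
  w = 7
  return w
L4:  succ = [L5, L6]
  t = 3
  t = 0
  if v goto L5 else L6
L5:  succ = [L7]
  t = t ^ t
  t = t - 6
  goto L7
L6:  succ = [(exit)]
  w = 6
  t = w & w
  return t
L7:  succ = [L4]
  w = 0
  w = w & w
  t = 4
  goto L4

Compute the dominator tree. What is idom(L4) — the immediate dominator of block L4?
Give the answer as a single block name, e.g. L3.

idom tree: L1←L0 L2←L1 L3←L0 L4←L1 L5←L4 L6←L1 L7←L5
Dom at joins:
  L4: preds {L1,L7}: {L0,L1} ∩ {L0,L1,L4,L5,L7} = {L0,L1}; idom=L1
  L6: preds {L1,L4}: {L0,L1} ∩ {L0,L1,L4} = {L0,L1}; idom=L1

idom(L4) = L1

Answer: L1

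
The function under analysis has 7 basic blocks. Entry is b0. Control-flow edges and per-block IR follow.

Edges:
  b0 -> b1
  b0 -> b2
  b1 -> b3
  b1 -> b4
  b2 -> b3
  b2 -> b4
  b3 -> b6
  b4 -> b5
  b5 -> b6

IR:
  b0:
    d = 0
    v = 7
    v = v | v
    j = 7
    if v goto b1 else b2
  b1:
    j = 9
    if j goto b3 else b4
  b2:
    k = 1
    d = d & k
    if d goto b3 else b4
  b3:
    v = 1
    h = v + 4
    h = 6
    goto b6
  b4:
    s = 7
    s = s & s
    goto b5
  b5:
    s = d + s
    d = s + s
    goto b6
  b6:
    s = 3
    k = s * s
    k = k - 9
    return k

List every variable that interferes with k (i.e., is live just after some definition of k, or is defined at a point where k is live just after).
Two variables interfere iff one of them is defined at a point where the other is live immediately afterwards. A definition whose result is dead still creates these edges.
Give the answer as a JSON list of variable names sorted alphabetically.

Answer: ["d"]

Analysis:
def/use:
  b0: def={d,j,v} ue=∅
  b1: def={j} ue=∅
  b2: def={d,k} ue={d}
  b3: def={h,v} ue=∅
  b4: def={s} ue=∅
  b5: def={d,s} ue={d,s}
  b6: def={k,s} ue=∅

Live sets:
  b0: in=∅ out={d}
  b1: in={d} out={d}
  b2: in={d} out={d}
  b3: in=∅ out=∅
  b4: in={d} out={d,s}
  b5: in={d,s} out=∅
  b6: in=∅ out=∅

Interfere edges:
  d — {j,k,s,v}
  h — ∅
  j — {d,v}
  k — {d}
  s — {d}
  v — {d,j}

N(k) = ["d"]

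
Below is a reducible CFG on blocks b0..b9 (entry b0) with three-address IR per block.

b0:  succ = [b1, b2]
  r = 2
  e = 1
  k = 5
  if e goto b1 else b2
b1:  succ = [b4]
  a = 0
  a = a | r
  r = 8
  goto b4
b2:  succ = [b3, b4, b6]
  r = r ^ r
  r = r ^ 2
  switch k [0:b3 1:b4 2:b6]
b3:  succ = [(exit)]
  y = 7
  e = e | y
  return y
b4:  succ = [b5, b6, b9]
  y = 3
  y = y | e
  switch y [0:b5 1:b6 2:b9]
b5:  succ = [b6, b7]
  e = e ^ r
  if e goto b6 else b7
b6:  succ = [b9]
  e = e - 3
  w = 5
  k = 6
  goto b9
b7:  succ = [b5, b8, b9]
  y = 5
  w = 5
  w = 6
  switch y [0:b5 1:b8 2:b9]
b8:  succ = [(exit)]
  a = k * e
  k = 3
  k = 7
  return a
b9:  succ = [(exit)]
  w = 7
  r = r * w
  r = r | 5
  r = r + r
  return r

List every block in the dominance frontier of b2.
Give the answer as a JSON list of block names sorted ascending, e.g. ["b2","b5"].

Answer: ["b4", "b6"]

Working:
idom tree: b1←b0 b2←b0 b3←b2 b4←b0 b5←b4 b6←b0 b7←b5 b8←b7 b9←b0
Dom at joins:
  b4: preds {b1,b2}: {b0,b1} ∩ {b0,b2} = {b0}; idom=b0
  b5: preds {b4,b7}: {b0,b4} ∩ {b0,b4,b5,b7} = {b0,b4}; idom=b4
  b6: preds {b2,b4,b5}: {b0,b2} ∩ {b0,b4} ∩ {b0,b4,b5} = {b0}; idom=b0
  b9: preds {b4,b6,b7}: {b0,b4} ∩ {b0,b6} ∩ {b0,b4,b5,b7} = {b0}; idom=b0

DF derivation:
  join b4 pred b1: b1 stop@b0
  join b4 pred b2: b2 stop@b0
  join b5 pred b4: · stop@b4
  join b5 pred b7: b7→b5 stop@b4
  join b6 pred b2: b2 stop@b0
  join b6 pred b4: b4 stop@b0
  join b6 pred b5: b5→b4 stop@b0
  join b9 pred b4: b4 stop@b0
  join b9 pred b6: b6 stop@b0
  join b9 pred b7: b7→b5→b4 stop@b0
  DF(b0)=∅
  DF(b1)={b4}
  DF(b2)={b4,b6}
  DF(b3)=∅
  DF(b4)={b6,b9}
  DF(b5)={b5,b6,b9}
  DF(b6)={b9}
  DF(b7)={b5,b9}
  DF(b8)=∅
  DF(b9)=∅

DF(b2) = ["b4", "b6"]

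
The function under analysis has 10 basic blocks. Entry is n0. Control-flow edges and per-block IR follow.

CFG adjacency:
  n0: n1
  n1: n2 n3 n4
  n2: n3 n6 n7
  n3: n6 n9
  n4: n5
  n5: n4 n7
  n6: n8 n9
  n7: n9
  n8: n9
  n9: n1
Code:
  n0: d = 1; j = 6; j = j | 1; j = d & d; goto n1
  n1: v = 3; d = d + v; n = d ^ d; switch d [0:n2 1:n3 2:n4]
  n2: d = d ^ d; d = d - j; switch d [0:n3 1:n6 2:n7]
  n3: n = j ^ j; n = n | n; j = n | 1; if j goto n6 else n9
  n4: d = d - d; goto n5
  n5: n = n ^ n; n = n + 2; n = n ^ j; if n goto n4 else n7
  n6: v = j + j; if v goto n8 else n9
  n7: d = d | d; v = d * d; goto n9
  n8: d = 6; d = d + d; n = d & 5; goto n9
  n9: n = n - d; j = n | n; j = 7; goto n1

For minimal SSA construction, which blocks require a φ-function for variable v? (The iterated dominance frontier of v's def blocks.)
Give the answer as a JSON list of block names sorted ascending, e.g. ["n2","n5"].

idom tree: n1←n0 n2←n1 n3←n1 n4←n1 n5←n4 n6←n1 n7←n1 n8←n6 n9←n1
Join-block Dom:
  n1: preds {n0,n9}: {n0} ∩ {n0,n1,n9} = {n0}; idom=n0
  n3: preds {n1,n2}: {n0,n1} ∩ {n0,n1,n2} = {n0,n1}; idom=n1
  n4: preds {n1,n5}: {n0,n1} ∩ {n0,n1,n4,n5} = {n0,n1}; idom=n1
  n6: preds {n2,n3}: {n0,n1,n2} ∩ {n0,n1,n3} = {n0,n1}; idom=n1
  n7: preds {n2,n5}: {n0,n1,n2} ∩ {n0,n1,n4,n5} = {n0,n1}; idom=n1
  n9: preds {n3,n6,n7,n8}: {n0,n1,n3} ∩ {n0,n1,n6} ∩ {n0,n1,n7} ∩ {n0,n1,n6,n8} = {n0,n1}; idom=n1

DF walk-up:
  join n1 pred n0: · stop@n0
  join n1 pred n9: n9→n1 stop@n0
  join n3 pred n1: · stop@n1
  join n3 pred n2: n2 stop@n1
  join n4 pred n1: · stop@n1
  join n4 pred n5: n5→n4 stop@n1
  join n6 pred n2: n2 stop@n1
  join n6 pred n3: n3 stop@n1
  join n7 pred n2: n2 stop@n1
  join n7 pred n5: n5→n4 stop@n1
  join n9 pred n3: n3 stop@n1
  join n9 pred n6: n6 stop@n1
  join n9 pred n7: n7 stop@n1
  join n9 pred n8: n8→n6 stop@n1
  DF(n0)=∅
  DF(n1)={n1}
  DF(n2)={n3,n6,n7}
  DF(n3)={n6,n9}
  DF(n4)={n4,n7}
  DF(n5)={n4,n7}
  DF(n6)={n9}
  DF(n7)={n9}
  DF(n8)={n9}
  DF(n9)={n1}

φ for v: defs {n1,n6,n7}
  DF⁺ = {n1,n9}

Answer: ["n1", "n9"]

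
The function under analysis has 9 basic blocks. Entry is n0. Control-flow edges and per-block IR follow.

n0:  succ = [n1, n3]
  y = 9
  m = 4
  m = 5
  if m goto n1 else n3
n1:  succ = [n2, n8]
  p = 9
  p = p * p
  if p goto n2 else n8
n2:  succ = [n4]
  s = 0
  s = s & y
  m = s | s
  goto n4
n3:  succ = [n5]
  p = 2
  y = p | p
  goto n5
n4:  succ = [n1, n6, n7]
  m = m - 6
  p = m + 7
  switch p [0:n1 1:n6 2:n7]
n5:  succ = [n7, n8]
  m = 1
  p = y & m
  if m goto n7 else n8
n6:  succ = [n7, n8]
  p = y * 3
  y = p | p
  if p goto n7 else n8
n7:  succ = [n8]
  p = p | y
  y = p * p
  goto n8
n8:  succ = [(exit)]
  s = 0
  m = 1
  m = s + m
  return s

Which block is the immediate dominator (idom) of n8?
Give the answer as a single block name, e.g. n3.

idom tree: n1←n0 n2←n1 n3←n0 n4←n2 n5←n3 n6←n4 n7←n0 n8←n0
Join-block Dom:
  n1: preds {n0,n4}: {n0} ∩ {n0,n1,n2,n4} = {n0}; idom=n0
  n7: preds {n4,n5,n6}: {n0,n1,n2,n4} ∩ {n0,n3,n5} ∩ {n0,n1,n2,n4,n6} = {n0}; idom=n0
  n8: preds {n1,n5,n6,n7}: {n0,n1} ∩ {n0,n3,n5} ∩ {n0,n1,n2,n4,n6} ∩ {n0,n7} = {n0}; idom=n0

idom(n8) = n0

Answer: n0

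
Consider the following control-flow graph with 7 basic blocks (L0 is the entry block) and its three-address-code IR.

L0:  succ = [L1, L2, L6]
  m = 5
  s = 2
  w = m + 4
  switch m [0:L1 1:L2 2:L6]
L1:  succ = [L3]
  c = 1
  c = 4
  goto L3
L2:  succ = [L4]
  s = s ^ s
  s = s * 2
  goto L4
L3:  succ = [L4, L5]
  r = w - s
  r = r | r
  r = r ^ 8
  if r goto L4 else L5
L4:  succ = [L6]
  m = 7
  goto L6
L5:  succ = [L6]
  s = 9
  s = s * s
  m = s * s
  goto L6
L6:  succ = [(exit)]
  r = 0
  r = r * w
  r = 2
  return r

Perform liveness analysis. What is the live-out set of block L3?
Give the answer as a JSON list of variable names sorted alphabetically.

Answer: ["w"]

Analysis:
Per-block:
  L0: {m,s,w} / ∅
  L1: {c} / ∅
  L2: {s} / {s}
  L3: {r} / {s,w}
  L4: {m} / ∅
  L5: {m,s} / ∅
  L6: {r} / {w}

Liveness:
  L0: in=∅ out={s,w}
  L1: in={s,w} out={s,w}
  L2: in={s,w} out={w}
  L3: in={s,w} out={w}
  L4: in={w} out={w}
  L5: in={w} out={w}
  L6: in={w} out=∅

live-out(L3) = ["w"]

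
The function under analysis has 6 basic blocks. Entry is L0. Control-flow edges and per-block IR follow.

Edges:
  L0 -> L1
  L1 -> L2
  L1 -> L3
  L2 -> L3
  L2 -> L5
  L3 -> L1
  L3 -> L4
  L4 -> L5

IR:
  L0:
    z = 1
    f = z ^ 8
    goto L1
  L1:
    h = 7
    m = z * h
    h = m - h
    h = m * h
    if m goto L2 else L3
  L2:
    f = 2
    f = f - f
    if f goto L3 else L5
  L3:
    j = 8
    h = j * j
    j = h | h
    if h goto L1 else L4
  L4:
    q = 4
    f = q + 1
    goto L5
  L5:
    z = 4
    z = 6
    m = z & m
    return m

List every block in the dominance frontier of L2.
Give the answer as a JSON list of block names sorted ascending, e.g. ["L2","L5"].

idom tree: L1←L0 L2←L1 L3←L1 L4←L3 L5←L1
Join-block Dom:
  L1: preds {L0,L3}: {L0} ∩ {L0,L1,L3} = {L0}; idom=L0
  L3: preds {L1,L2}: {L0,L1} ∩ {L0,L1,L2} = {L0,L1}; idom=L1
  L5: preds {L2,L4}: {L0,L1,L2} ∩ {L0,L1,L3,L4} = {L0,L1}; idom=L1

DF walk-up:
  L1←L0: walk · to L0
  L1←L3: walk L3→L1 to L0
  L3←L1: walk · to L1
  L3←L2: walk L2 to L1
  L5←L2: walk L2 to L1
  L5←L4: walk L4→L3 to L1
  DF(L0)=∅
  DF(L1)={L1}
  DF(L2)={L3,L5}
  DF(L3)={L1,L5}
  DF(L4)={L5}
  DF(L5)=∅

DF(L2) = ["L3", "L5"]

Answer: ["L3", "L5"]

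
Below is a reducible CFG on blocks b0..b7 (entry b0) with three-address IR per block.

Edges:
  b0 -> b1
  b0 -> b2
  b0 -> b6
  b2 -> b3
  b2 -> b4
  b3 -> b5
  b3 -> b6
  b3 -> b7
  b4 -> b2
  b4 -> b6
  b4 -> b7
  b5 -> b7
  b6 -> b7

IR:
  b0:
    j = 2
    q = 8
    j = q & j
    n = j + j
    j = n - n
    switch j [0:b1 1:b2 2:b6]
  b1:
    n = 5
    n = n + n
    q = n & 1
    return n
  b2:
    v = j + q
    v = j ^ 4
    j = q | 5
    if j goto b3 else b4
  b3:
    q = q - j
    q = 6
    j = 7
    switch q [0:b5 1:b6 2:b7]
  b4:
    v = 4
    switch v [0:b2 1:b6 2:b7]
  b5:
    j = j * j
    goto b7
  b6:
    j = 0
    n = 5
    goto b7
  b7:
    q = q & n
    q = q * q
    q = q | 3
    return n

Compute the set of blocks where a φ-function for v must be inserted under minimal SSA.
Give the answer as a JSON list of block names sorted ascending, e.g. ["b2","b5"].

Answer: ["b2", "b6", "b7"]

Analysis:
idom tree: b1←b0 b2←b0 b3←b2 b4←b2 b5←b3 b6←b0 b7←b0
Dom∩ at merges:
  b2: preds {b0,b4}: {b0} ∩ {b0,b2,b4} = {b0}; idom=b0
  b6: preds {b0,b3,b4}: {b0} ∩ {b0,b2,b3} ∩ {b0,b2,b4} = {b0}; idom=b0
  b7: preds {b3,b4,b5,b6}: {b0,b2,b3} ∩ {b0,b2,b4} ∩ {b0,b2,b3,b5} ∩ {b0,b6} = {b0}; idom=b0

Frontier:
  b2←b0: walk · to b0
  b2←b4: walk b4→b2 to b0
  b6←b0: walk · to b0
  b6←b3: walk b3→b2 to b0
  b6←b4: walk b4→b2 to b0
  b7←b3: walk b3→b2 to b0
  b7←b4: walk b4→b2 to b0
  b7←b5: walk b5→b3→b2 to b0
  b7←b6: walk b6 to b0
  b0 → ∅
  b1 → ∅
  b2 → {b2,b6,b7}
  b3 → {b6,b7}
  b4 → {b2,b6,b7}
  b5 → {b7}
  b6 → {b7}
  b7 → ∅

φ for v: defs {b2,b4}
  DF⁺ = {b2,b6,b7}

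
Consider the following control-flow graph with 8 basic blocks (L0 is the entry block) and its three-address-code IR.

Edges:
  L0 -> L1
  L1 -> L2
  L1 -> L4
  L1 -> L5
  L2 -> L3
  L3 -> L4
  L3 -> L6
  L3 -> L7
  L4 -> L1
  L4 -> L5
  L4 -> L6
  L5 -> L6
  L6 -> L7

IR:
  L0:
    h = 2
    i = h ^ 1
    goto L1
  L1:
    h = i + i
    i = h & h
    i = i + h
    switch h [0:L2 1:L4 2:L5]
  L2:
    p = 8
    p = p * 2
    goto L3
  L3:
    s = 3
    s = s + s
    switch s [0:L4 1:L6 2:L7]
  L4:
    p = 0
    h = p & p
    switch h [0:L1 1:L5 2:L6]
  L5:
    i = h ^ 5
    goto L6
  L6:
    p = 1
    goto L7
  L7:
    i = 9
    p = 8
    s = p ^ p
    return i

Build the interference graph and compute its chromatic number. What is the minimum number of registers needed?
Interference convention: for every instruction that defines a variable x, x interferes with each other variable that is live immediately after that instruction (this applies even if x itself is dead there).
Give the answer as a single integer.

Per-block:
  L0: {h,i} / ∅
  L1: {h,i} / {i}
  L2: {p} / ∅
  L3: {s} / ∅
  L4: {h,p} / ∅
  L5: {i} / {h}
  L6: {p} / ∅
  L7: {i,p,s} / ∅

Live sets:
  L0 li=∅ lo={i}
  L1 li={i} lo={h,i}
  L2 li={i} lo={i}
  L3 li={i} lo={i}
  L4 li={i} lo={h,i}
  L5 li={h} lo=∅
  L6 li=∅ lo=∅
  L7 li=∅ lo=∅

Interference:
  h — {i}
  i — {h,p,s}
  p — {i}
  s — {i}

Chromatic number:
  {h,i} pairwise interfere (2-clique) ⇒ χ ≥ 2
  assign h→R1 i→R0 p→R1 s→R1 — no edge inside a register ⇒ χ ≤ 2
  χ = 2

Answer: 2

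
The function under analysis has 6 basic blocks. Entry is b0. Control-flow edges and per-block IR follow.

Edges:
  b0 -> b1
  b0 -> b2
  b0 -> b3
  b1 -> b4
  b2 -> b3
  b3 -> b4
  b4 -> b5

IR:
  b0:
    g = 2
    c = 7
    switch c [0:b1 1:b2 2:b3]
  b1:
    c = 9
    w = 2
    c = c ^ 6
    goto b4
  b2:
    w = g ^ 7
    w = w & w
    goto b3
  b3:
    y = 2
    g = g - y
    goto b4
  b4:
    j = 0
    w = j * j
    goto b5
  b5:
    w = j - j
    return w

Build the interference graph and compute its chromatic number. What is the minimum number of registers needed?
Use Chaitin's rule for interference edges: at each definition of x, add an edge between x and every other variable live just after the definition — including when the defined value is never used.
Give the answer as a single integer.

Answer: 3

Working:
def/use:
  b0: def={c,g} ue=∅
  b1: def={c,w} ue=∅
  b2: def={w} ue={g}
  b3: def={g,y} ue={g}
  b4: def={j,w} ue=∅
  b5: def={w} ue={j}

Liveness:
  live b0: ∅→{g}
  live b1: ∅→∅
  live b2: {g}→{g}
  live b3: {g}→∅
  live b4: ∅→{j}
  live b5: {j}→∅

Conflict graph:
  c↔{g,w}
  g↔{c,w,y}
  j↔{w}
  w↔{c,g,j}
  y↔{g}

Registers:
  lower bound: {c,g,w} mutually conflict ⇒ χ ≥ 3
  3-colouring: R0={g,j}  R1={w,y}  R2={c}
  χ = 3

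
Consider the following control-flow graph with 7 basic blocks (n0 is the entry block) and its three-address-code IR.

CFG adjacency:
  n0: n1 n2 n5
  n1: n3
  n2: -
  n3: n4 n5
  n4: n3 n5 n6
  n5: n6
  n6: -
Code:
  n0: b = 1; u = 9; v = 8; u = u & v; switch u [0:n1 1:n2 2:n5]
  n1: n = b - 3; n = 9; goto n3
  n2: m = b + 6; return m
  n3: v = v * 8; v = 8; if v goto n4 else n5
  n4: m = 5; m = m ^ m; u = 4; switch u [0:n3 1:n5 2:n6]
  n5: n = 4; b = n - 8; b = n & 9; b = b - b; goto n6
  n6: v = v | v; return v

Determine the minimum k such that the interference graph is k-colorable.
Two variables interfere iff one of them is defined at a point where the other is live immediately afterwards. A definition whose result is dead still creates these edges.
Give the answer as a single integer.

Answer: 3

Derivation:
Per-block:
  n0 def {b,u,v} use ∅
  n1 def {n} use {b}
  n2 def {m} use {b}
  n3 def {v} use {v}
  n4 def {m,u} use ∅
  n5 def {b,n} use ∅
  n6 def {v} use {v}

Liveness:
  n0 li=∅ lo={b,v}
  n1 li={b,v} lo={v}
  n2 li={b} lo=∅
  n3 li={v} lo={v}
  n4 li={v} lo={v}
  n5 li={v} lo={v}
  n6 li={v} lo=∅

Conflict graph:
  b — {n,u,v}
  m — {v}
  n — {b,v}
  u — {b,v}
  v — {b,m,n,u}

Colouring:
  clique {b,n,v} ⇒ need ≥ 3
  assign b→c1 m→c1 n→c2 u→c2 v→c0 — no edge inside a register ⇒ χ ≤ 3
  χ = 3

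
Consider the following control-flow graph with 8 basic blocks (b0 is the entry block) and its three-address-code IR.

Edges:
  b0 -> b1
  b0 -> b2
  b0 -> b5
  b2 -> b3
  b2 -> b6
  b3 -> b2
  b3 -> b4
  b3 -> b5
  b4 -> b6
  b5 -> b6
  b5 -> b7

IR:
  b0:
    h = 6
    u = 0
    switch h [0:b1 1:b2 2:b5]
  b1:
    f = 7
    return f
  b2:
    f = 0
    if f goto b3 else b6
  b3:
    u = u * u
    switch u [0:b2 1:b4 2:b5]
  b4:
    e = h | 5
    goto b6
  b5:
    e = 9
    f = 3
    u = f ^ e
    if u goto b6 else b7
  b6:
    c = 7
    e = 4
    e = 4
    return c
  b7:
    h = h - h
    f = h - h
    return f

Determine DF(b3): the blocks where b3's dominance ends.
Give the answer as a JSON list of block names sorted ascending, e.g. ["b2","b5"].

idom tree: b1←b0 b2←b0 b3←b2 b4←b3 b5←b0 b6←b0 b7←b5
Dom at joins:
  b2: preds {b0,b3}: {b0} ∩ {b0,b2,b3} = {b0}; idom=b0
  b5: preds {b0,b3}: {b0} ∩ {b0,b2,b3} = {b0}; idom=b0
  b6: preds {b2,b4,b5}: {b0,b2} ∩ {b0,b2,b3,b4} ∩ {b0,b5} = {b0}; idom=b0

DF derivation:
  join b2 pred b0: · stop@b0
  join b2 pred b3: b3→b2 stop@b0
  join b5 pred b0: · stop@b0
  join b5 pred b3: b3→b2 stop@b0
  join b6 pred b2: b2 stop@b0
  join b6 pred b4: b4→b3→b2 stop@b0
  join b6 pred b5: b5 stop@b0
  b0 → ∅
  b1 → ∅
  b2 → {b2,b5,b6}
  b3 → {b2,b5,b6}
  b4 → {b6}
  b5 → {b6}
  b6 → ∅
  b7 → ∅

DF(b3) = ["b2", "b5", "b6"]

Answer: ["b2", "b5", "b6"]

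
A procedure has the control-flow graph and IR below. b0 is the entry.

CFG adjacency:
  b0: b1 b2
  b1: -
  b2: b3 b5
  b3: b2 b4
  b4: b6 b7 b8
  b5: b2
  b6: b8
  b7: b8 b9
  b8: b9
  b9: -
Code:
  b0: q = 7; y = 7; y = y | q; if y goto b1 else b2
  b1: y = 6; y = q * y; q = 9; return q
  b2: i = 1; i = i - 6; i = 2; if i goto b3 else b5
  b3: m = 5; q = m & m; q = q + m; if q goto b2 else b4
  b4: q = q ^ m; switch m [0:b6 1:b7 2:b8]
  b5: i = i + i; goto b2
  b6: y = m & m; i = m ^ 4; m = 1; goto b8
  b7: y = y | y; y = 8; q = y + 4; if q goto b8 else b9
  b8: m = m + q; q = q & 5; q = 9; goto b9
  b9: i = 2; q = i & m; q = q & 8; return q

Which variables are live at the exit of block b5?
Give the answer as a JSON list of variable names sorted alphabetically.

Per-block:
  b0: def={q,y} ue=∅
  b1: def={q,y} ue={q}
  b2: def={i} ue=∅
  b3: def={m,q} ue=∅
  b4: def={q} ue={m,q}
  b5: def={i} ue={i}
  b6: def={i,m,y} ue={m}
  b7: def={q,y} ue={y}
  b8: def={m,q} ue={m,q}
  b9: def={i,q} ue={m}

Liveness:
  live b0: ∅→{q,y}
  live b1: {q}→∅
  live b2: {y}→{i,y}
  live b3: {y}→{m,q,y}
  live b4: {m,q,y}→{m,q,y}
  live b5: {i,y}→{y}
  live b6: {m,q}→{m,q}
  live b7: {m,y}→{m,q}
  live b8: {m,q}→{m}
  live b9: {m}→∅

live-out(b5) = ["y"]

Answer: ["y"]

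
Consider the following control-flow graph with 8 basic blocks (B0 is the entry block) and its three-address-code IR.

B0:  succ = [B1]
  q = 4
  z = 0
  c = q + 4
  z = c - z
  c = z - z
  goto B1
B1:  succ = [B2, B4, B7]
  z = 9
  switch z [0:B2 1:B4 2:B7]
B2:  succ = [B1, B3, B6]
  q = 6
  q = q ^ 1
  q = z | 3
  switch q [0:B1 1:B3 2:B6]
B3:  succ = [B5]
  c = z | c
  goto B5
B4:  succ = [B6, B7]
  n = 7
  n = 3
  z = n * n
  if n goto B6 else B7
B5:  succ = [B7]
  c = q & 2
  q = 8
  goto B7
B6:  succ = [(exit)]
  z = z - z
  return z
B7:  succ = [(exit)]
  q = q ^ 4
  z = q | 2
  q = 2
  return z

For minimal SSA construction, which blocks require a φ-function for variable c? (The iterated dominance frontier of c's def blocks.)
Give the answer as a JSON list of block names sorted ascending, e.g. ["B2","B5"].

idom tree: B1←B0 B2←B1 B3←B2 B4←B1 B5←B3 B6←B1 B7←B1
Dom∩ at merges:
  B1: preds {B0,B2}: {B0} ∩ {B0,B1,B2} = {B0}; idom=B0
  B6: preds {B2,B4}: {B0,B1,B2} ∩ {B0,B1,B4} = {B0,B1}; idom=B1
  B7: preds {B1,B4,B5}: {B0,B1} ∩ {B0,B1,B4} ∩ {B0,B1,B2,B3,B5} = {B0,B1}; idom=B1

DF walk-up:
  B1←B0: walk · to B0
  B1←B2: walk B2→B1 to B0
  B6←B2: walk B2 to B1
  B6←B4: walk B4 to B1
  B7←B1: walk · to B1
  B7←B4: walk B4 to B1
  B7←B5: walk B5→B3→B2 to B1
  DF(B0)=∅
  DF(B1)={B1}
  DF(B2)={B1,B6,B7}
  DF(B3)={B7}
  DF(B4)={B6,B7}
  DF(B5)={B7}
  DF(B6)=∅
  DF(B7)=∅

φ for c: defs {B0,B3,B5}
  DF⁺ = {B7}

Answer: ["B7"]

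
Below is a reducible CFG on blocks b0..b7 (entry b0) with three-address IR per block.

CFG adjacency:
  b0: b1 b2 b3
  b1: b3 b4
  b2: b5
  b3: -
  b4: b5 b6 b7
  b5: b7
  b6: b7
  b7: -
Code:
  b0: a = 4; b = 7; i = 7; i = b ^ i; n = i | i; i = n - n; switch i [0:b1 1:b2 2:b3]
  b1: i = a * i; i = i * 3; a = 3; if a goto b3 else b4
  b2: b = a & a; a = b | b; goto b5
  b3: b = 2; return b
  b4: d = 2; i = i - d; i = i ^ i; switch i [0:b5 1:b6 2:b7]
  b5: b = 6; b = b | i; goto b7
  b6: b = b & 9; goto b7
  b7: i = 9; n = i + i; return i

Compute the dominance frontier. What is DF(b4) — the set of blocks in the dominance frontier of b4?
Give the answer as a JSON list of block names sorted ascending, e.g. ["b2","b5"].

Answer: ["b5", "b7"]

Derivation:
idom tree: b1←b0 b2←b0 b3←b0 b4←b1 b5←b0 b6←b4 b7←b0
Join-block Dom:
  b3: preds {b0,b1}: {b0} ∩ {b0,b1} = {b0}; idom=b0
  b5: preds {b2,b4}: {b0,b2} ∩ {b0,b1,b4} = {b0}; idom=b0
  b7: preds {b4,b5,b6}: {b0,b1,b4} ∩ {b0,b5} ∩ {b0,b1,b4,b6} = {b0}; idom=b0

DF derivation:
  b3←b0: walk · to b0
  b3←b1: walk b1 to b0
  b5←b2: walk b2 to b0
  b5←b4: walk b4→b1 to b0
  b7←b4: walk b4→b1 to b0
  b7←b5: walk b5 to b0
  b7←b6: walk b6→b4→b1 to b0
  b0: DF=∅
  b1: DF={b3,b5,b7}
  b2: DF={b5}
  b3: DF=∅
  b4: DF={b5,b7}
  b5: DF={b7}
  b6: DF={b7}
  b7: DF=∅

DF(b4) = ["b5", "b7"]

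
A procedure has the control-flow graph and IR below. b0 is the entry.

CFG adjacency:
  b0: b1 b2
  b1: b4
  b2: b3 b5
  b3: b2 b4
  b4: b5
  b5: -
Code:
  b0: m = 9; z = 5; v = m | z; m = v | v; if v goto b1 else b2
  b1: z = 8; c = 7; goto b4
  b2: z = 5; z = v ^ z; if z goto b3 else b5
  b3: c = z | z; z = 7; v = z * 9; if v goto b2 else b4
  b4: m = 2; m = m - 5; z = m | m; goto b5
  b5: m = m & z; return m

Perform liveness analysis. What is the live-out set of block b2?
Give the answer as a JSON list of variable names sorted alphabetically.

def/use:
  b0 def {m,v,z} use ∅
  b1 def {c,z} use ∅
  b2 def {z} use {v}
  b3 def {c,v,z} use {z}
  b4 def {m,z} use ∅
  b5 def {m} use {m,z}

Backward fixpoint:
  b0 li=∅ lo={m,v}
  b1 li=∅ lo=∅
  b2 li={m,v} lo={m,z}
  b3 li={m,z} lo={m,v}
  b4 li=∅ lo={m,z}
  b5 li={m,z} lo=∅

live-out(b2) = ["m", "z"]

Answer: ["m", "z"]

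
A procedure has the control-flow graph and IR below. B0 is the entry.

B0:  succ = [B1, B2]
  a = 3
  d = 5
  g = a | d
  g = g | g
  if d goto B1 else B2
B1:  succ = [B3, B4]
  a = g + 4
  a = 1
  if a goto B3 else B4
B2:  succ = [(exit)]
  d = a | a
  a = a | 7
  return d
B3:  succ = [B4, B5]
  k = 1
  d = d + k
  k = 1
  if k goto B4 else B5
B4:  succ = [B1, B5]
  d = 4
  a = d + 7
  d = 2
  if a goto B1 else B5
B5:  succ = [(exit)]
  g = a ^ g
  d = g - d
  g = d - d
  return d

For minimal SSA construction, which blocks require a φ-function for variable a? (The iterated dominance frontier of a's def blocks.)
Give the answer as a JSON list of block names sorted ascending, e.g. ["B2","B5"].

idom tree: B1←B0 B2←B0 B3←B1 B4←B1 B5←B1
Dom at joins:
  B1: preds {B0,B4}: {B0} ∩ {B0,B1,B4} = {B0}; idom=B0
  B4: preds {B1,B3}: {B0,B1} ∩ {B0,B1,B3} = {B0,B1}; idom=B1
  B5: preds {B3,B4}: {B0,B1,B3} ∩ {B0,B1,B4} = {B0,B1}; idom=B1

Frontier:
  join B1 pred B0: · stop@B0
  join B1 pred B4: B4→B1 stop@B0
  join B4 pred B1: · stop@B1
  join B4 pred B3: B3 stop@B1
  join B5 pred B3: B3 stop@B1
  join B5 pred B4: B4 stop@B1
  B0 → ∅
  B1 → {B1}
  B2 → ∅
  B3 → {B4,B5}
  B4 → {B1,B5}
  B5 → ∅

φ for a: defs {B0,B1,B2,B4}
  DF⁺ = {B1,B5}

Answer: ["B1", "B5"]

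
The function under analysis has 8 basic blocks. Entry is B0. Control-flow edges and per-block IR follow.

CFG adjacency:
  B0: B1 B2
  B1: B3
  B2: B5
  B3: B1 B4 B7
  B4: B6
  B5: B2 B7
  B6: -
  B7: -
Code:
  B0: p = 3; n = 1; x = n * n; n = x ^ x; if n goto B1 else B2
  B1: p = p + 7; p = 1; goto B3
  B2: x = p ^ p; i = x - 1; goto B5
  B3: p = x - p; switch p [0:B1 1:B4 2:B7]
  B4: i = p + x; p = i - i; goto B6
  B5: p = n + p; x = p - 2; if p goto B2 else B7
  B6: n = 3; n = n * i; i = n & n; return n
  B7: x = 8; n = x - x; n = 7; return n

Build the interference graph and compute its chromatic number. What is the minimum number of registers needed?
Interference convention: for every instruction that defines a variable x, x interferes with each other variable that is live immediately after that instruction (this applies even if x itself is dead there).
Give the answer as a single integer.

Answer: 3

Analysis:
Per-block:
  B0 def {n,p,x} use ∅
  B1 def {p} use {p}
  B2 def {i,x} use {p}
  B3 def {p} use {p,x}
  B4 def {i,p} use {p,x}
  B5 def {p,x} use {n,p}
  B6 def {i,n} use {i}
  B7 def {n,x} use ∅

Backward fixpoint:
  live B0: ∅→{n,p,x}
  live B1: {p,x}→{p,x}
  live B2: {n,p}→{n,p}
  live B3: {p,x}→{p,x}
  live B4: {p,x}→{i}
  live B5: {n,p}→{n,p}
  live B6: {i}→∅
  live B7: ∅→∅

Conflict graph:
  i: {n,p}
  n: {i,p,x}
  p: {i,n,x}
  x: {n,p}

Registers:
  lower bound: {i,n,p} mutually conflict ⇒ χ ≥ 3
  3-colouring: R0={n}  R1={p}  R2={i,x}
  χ = 3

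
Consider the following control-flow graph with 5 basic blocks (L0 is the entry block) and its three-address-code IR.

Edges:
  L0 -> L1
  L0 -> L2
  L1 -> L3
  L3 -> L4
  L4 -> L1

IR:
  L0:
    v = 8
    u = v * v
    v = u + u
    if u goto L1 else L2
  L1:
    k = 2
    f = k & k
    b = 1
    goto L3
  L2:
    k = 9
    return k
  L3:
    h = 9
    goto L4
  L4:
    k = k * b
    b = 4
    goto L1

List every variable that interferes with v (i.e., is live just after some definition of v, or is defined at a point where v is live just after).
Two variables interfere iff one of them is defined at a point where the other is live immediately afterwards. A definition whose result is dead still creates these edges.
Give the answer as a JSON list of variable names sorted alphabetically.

Answer: ["u"]

Working:
def/use:
  L0 def {u,v} use ∅
  L1 def {b,f,k} use ∅
  L2 def {k} use ∅
  L3 def {h} use ∅
  L4 def {b,k} use {b,k}

Backward fixpoint:
  L0: in=∅ out=∅
  L1: in=∅ out={b,k}
  L2: in=∅ out=∅
  L3: in={b,k} out={b,k}
  L4: in={b,k} out=∅

Interfere edges:
  b: {h,k}
  f: {k}
  h: {b,k}
  k: {b,f,h}
  u: {v}
  v: {u}

N(v) = ["u"]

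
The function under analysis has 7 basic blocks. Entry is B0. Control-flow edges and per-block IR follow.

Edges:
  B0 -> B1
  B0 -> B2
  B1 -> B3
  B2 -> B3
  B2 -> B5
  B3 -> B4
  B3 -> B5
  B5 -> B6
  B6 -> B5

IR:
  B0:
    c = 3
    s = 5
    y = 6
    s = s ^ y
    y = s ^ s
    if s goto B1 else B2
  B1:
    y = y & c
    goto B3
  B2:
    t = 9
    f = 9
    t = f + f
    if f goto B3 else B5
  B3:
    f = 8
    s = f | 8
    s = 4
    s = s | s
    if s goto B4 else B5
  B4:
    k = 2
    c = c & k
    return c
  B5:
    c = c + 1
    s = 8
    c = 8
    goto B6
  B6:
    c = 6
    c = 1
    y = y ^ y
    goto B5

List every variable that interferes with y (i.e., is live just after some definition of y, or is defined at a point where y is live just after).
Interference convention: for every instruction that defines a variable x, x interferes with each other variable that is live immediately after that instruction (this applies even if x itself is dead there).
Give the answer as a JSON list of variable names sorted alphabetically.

Block summaries:
  B0 def {c,s,y} use ∅
  B1 def {y} use {c,y}
  B2 def {f,t} use ∅
  B3 def {f,s} use ∅
  B4 def {c,k} use {c}
  B5 def {c,s} use {c}
  B6 def {c,y} use {y}

Live sets:
  live B0: ∅→{c,y}
  live B1: {c,y}→{c,y}
  live B2: {c,y}→{c,y}
  live B3: {c,y}→{c,y}
  live B4: {c}→∅
  live B5: {c,y}→{y}
  live B6: {y}→{c,y}

Conflict graph:
  c: {f,k,s,t,y}
  f: {c,t,y}
  k: {c}
  s: {c,y}
  t: {c,f,y}
  y: {c,f,s,t}

N(y) = ["c", "f", "s", "t"]

Answer: ["c", "f", "s", "t"]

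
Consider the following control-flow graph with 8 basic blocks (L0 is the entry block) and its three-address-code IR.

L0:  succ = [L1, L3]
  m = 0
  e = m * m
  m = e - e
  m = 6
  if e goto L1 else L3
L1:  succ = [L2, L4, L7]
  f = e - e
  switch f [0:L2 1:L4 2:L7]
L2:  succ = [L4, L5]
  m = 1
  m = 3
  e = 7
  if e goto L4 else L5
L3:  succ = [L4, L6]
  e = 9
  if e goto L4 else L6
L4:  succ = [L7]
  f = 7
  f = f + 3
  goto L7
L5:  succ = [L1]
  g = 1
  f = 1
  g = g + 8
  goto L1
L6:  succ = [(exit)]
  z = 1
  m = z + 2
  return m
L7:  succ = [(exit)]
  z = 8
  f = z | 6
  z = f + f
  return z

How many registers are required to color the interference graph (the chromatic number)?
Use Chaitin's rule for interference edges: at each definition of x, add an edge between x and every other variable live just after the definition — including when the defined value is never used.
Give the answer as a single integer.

Answer: 3

Working:
Block summaries:
  L0: {e,m} / ∅
  L1: {f} / {e}
  L2: {e,m} / ∅
  L3: {e} / ∅
  L4: {f} / ∅
  L5: {f,g} / ∅
  L6: {m,z} / ∅
  L7: {f,z} / ∅

Backward fixpoint:
  live L0: ∅→{e}
  live L1: {e}→∅
  live L2: ∅→{e}
  live L3: ∅→∅
  live L4: ∅→∅
  live L5: {e}→{e}
  live L6: ∅→∅
  live L7: ∅→∅

Interfere edges:
  e — {f,g,m}
  f — {e,g}
  g — {e,f}
  m — {e}
  z — ∅

Colouring:
  {e,f,g} pairwise interfere (3-clique) ⇒ χ ≥ 3
  assign e→c0 f→c1 g→c2 m→c1 z→c0 — no edge inside a register ⇒ χ ≤ 3
  χ = 3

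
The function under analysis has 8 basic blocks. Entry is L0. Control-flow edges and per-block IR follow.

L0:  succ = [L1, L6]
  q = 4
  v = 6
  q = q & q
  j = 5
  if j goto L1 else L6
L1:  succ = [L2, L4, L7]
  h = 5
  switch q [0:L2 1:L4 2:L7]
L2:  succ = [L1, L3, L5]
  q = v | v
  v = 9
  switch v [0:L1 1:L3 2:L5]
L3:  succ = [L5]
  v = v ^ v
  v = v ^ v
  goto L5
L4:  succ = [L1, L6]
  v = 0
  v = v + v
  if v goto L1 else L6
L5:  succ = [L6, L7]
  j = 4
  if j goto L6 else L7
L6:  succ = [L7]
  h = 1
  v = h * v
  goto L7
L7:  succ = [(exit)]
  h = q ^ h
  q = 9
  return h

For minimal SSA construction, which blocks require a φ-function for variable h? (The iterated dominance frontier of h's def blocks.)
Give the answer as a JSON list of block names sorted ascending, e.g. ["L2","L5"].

Answer: ["L1", "L6", "L7"]

Analysis:
idom tree: L1←L0 L2←L1 L3←L2 L4←L1 L5←L2 L6←L0 L7←L0
Join-block Dom:
  L1: preds {L0,L2,L4}: {L0} ∩ {L0,L1,L2} ∩ {L0,L1,L4} = {L0}; idom=L0
  L5: preds {L2,L3}: {L0,L1,L2} ∩ {L0,L1,L2,L3} = {L0,L1,L2}; idom=L2
  L6: preds {L0,L4,L5}: {L0} ∩ {L0,L1,L4} ∩ {L0,L1,L2,L5} = {L0}; idom=L0
  L7: preds {L1,L5,L6}: {L0,L1} ∩ {L0,L1,L2,L5} ∩ {L0,L6} = {L0}; idom=L0

DF derivation:
  L1←L0: walk · to L0
  L1←L2: walk L2→L1 to L0
  L1←L4: walk L4→L1 to L0
  L5←L2: walk · to L2
  L5←L3: walk L3 to L2
  L6←L0: walk · to L0
  L6←L4: walk L4→L1 to L0
  L6←L5: walk L5→L2→L1 to L0
  L7←L1: walk L1 to L0
  L7←L5: walk L5→L2→L1 to L0
  L7←L6: walk L6 to L0
  L0 → ∅
  L1 → {L1,L6,L7}
  L2 → {L1,L6,L7}
  L3 → {L5}
  L4 → {L1,L6}
  L5 → {L6,L7}
  L6 → {L7}
  L7 → ∅

φ for h: defs {L1,L6,L7}
  DF⁺ = {L1,L6,L7}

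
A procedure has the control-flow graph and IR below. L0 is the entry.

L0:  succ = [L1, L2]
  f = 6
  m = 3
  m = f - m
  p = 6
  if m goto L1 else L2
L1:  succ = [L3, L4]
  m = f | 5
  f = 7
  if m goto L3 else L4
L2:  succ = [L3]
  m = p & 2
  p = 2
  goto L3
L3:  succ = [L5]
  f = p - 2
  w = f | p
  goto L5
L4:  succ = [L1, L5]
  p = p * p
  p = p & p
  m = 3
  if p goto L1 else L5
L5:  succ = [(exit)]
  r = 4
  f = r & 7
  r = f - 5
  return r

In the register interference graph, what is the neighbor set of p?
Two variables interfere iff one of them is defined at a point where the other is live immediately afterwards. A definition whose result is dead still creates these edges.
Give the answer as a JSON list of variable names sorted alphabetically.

Per-block:
  L0: {f,m,p} / ∅
  L1: {f,m} / {f}
  L2: {m,p} / {p}
  L3: {f,w} / {p}
  L4: {m,p} / {p}
  L5: {f,r} / ∅

Backward fixpoint:
  L0: in=∅ out={f,p}
  L1: in={f,p} out={f,p}
  L2: in={p} out={p}
  L3: in={p} out=∅
  L4: in={f,p} out={f,p}
  L5: in=∅ out=∅

Conflict graph:
  f — {m,p}
  m — {f,p}
  p — {f,m}
  r — ∅
  w — ∅

N(p) = ["f", "m"]

Answer: ["f", "m"]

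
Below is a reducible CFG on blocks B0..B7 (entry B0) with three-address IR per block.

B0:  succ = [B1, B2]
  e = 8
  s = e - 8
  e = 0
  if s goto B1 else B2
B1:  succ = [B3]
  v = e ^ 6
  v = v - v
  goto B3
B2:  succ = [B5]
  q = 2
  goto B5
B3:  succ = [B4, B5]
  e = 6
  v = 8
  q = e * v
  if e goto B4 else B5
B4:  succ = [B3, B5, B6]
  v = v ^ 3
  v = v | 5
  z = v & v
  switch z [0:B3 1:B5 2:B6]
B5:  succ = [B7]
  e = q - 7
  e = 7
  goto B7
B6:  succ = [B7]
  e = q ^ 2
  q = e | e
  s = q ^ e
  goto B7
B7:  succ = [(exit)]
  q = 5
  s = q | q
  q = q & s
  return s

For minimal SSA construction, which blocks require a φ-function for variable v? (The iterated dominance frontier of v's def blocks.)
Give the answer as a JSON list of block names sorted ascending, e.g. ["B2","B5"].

Answer: ["B3", "B5", "B7"]

Analysis:
idom tree: B1←B0 B2←B0 B3←B1 B4←B3 B5←B0 B6←B4 B7←B0
Dom∩ at merges:
  B3: preds {B1,B4}: {B0,B1} ∩ {B0,B1,B3,B4} = {B0,B1}; idom=B1
  B5: preds {B2,B3,B4}: {B0,B2} ∩ {B0,B1,B3} ∩ {B0,B1,B3,B4} = {B0}; idom=B0
  B7: preds {B5,B6}: {B0,B5} ∩ {B0,B1,B3,B4,B6} = {B0}; idom=B0

DF derivation:
  join B3 pred B1: · stop@B1
  join B3 pred B4: B4→B3 stop@B1
  join B5 pred B2: B2 stop@B0
  join B5 pred B3: B3→B1 stop@B0
  join B5 pred B4: B4→B3→B1 stop@B0
  join B7 pred B5: B5 stop@B0
  join B7 pred B6: B6→B4→B3→B1 stop@B0
  B0: DF=∅
  B1: DF={B5,B7}
  B2: DF={B5}
  B3: DF={B3,B5,B7}
  B4: DF={B3,B5,B7}
  B5: DF={B7}
  B6: DF={B7}
  B7: DF=∅

φ for v: defs {B1,B3,B4}
  DF⁺ = {B3,B5,B7}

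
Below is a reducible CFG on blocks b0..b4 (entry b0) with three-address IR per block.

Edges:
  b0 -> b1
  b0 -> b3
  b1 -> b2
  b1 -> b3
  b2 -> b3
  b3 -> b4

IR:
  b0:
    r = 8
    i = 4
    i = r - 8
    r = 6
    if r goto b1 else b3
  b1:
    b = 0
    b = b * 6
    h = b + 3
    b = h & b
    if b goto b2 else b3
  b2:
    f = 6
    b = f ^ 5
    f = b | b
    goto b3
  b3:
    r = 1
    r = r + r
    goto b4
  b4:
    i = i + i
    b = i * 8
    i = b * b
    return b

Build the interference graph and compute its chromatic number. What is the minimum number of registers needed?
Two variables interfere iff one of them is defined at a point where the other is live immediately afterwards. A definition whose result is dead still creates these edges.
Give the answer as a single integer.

def/use:
  b0 def {i,r} use ∅
  b1 def {b,h} use ∅
  b2 def {b,f} use ∅
  b3 def {r} use ∅
  b4 def {b,i} use {i}

Live sets:
  b0 li=∅ lo={i}
  b1 li={i} lo={i}
  b2 li={i} lo={i}
  b3 li={i} lo={i}
  b4 li={i} lo=∅

Conflict graph:
  b↔{h,i}
  f↔{i}
  h↔{b,i}
  i↔{b,f,h,r}
  r↔{i}

Colouring:
  {b,h,i} pairwise interfere (3-clique) ⇒ χ ≥ 3
  assign b→r1 f→r1 h→r2 i→r0 r→r1 — no edge inside a register ⇒ χ ≤ 3
  χ = 3

Answer: 3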